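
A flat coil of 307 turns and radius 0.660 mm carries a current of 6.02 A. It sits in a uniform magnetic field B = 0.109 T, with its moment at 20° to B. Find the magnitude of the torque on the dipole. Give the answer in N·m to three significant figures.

τ ≈ 9.43×10⁻⁵ N·m

m = NIA = NIπa² = 307·(6.02)·π·(6.60×10⁻⁴)² = 0.002529 A·m².
Torque on a magnetic dipole: τ = mB sinθ.
τ = (0.002529)(0.109)·sin20° = 9.428×10⁻⁵ N·m.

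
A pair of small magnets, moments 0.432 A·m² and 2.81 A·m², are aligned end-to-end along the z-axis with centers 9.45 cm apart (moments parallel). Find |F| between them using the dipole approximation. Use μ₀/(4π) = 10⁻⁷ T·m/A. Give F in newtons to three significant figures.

F ≈ 0.00913 N

On-axis B of dipole 1: B = (μ₀/4π)·2m₁/r³. Force on dipole 2: F = m₂·dB/dr.
dB/dr = −(μ₀/4π)·6m₁/r⁴, so |F| = (μ₀/4π)·6m₁m₂/r⁴.
F = 6(10⁻⁷)(0.432)(2.81)/(0.0945)⁴ = 0.009133 N.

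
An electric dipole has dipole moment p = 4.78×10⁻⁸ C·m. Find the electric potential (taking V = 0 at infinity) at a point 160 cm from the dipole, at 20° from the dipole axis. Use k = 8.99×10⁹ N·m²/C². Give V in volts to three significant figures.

The dipole potential is V = kp cosθ / r².
V = (8.99×10⁹)(4.78×10⁻⁸)·cos20° / (1.60)² = 157.7 V.

V ≈ 158 V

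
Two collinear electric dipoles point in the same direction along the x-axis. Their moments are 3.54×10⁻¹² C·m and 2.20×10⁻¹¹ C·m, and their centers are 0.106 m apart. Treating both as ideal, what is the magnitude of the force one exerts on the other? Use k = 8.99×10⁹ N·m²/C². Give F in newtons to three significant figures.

On-axis field of dipole 1 at distance r: E = 2kp₁/r³. Force on dipole 2 is F = p₂·dE/dr (gradient along axis).
dE/dr = −6kp₁/r⁴, so |F| = 6kp₁p₂/r⁴ (attractive for aligned moments).
F = 6(8.99×10⁹)(3.54×10⁻¹²)(2.20×10⁻¹¹)/(0.106)⁴ = 3.327×10⁻⁸ N.

F ≈ 3.33×10⁻⁸ N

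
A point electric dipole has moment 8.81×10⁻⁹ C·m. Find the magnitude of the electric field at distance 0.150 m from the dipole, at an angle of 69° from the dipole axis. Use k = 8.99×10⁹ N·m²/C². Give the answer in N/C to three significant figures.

At angle θ the dipole field magnitude is E = (kp/r³)·√(1 + 3cos²θ).
kp/r³ = (8.99×10⁹)(8.81×10⁻⁹) / (0.150)³ = 2.347×10⁴ N/C.
√(1 + 3cos²69°) = √(1 + 3·0.1284) = √1.3853 ≈ 1.1770.
E ≈ 2.347×10⁴ × 1.177 = 2.762×10⁴ N/C.

E ≈ 2.76×10⁴ N/C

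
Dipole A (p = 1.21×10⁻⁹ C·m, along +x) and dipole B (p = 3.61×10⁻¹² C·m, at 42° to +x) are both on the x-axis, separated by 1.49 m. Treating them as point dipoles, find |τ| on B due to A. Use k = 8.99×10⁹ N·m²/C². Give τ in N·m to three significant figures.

τ ≈ 1.59×10⁻¹¹ N·m

The second dipole sits on the axis of the first, so the field there is axial: E₁ = 2kp₁/r³ along +x.
E₁ = 2(8.99×10⁹)(1.21×10⁻⁹)/(1.49)³ = 6.577 N/C.
Torque on the second dipole: τ = p₂ E₁ sinθ.
τ = (3.61×10⁻¹²)(6.577)·sin42° = 1.589×10⁻¹¹ N·m.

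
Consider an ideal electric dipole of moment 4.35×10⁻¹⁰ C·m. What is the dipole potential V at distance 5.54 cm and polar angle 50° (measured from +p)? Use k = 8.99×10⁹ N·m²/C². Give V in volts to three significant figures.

The dipole potential is V = kp cosθ / r².
V = (8.99×10⁹)(4.35×10⁻¹⁰)·cos50° / (0.0554)² = 819.0 V.

V ≈ 819 V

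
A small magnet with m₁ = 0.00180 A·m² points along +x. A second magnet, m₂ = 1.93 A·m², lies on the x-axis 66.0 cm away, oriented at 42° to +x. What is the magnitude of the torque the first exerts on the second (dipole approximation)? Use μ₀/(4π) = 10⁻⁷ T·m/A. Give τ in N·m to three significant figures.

τ ≈ 1.62×10⁻⁹ N·m

Dipole B is on the axis of dipole A, so B₁ there is axial: B₁ = (μ₀/4π)·2m₁/r³ along +x.
B₁ = 2(10⁻⁷)(0.00180)/(0.660)³ = 1.252×10⁻⁹ T.
τ = m₂ B₁ sinθ.
τ = (1.93)(1.252×10⁻⁹)·sin42° = 1.617×10⁻⁹ N·m.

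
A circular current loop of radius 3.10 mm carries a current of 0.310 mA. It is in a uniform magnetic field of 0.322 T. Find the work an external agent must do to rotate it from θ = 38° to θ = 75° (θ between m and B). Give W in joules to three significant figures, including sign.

W ≈ 1.59×10⁻⁹ J

Magnetic moment m = IA = Iπa² = (3.10×10⁻⁴)·π·(0.00310)² = 9.359×10⁻⁹ A·m².
W_ext = ΔU = −mB cosθ₂ + mB cosθ₁ = mB(cosθ₁ − cosθ₂).
W = (9.359×10⁻⁹)(0.322)·(cos38° − cos75°) = (3.014×10⁻⁹)·(+0.5292) = 1.595×10⁻⁹ J.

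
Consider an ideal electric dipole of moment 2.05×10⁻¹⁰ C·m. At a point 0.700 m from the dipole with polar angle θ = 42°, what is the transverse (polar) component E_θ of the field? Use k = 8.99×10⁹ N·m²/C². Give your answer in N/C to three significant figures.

E_θ ≈ 3.60 N/C

For a dipole, E_θ = (kp sinθ)/r³.
kp/r³ = (8.99×10⁹)(2.05×10⁻¹⁰)/(0.700)³ = 5.373 N/C.
E_θ = 5.373·sin42° = 3.595 N/C.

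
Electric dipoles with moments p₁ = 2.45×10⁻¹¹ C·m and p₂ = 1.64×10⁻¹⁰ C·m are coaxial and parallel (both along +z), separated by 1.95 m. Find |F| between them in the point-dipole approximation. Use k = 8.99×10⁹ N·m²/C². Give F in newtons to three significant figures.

F ≈ 1.50×10⁻¹¹ N

On-axis field of dipole 1 at distance r: E = 2kp₁/r³. Force on dipole 2 is F = p₂·dE/dr (gradient along axis).
dE/dr = −6kp₁/r⁴, so |F| = 6kp₁p₂/r⁴ (attractive for aligned moments).
F = 6(8.99×10⁹)(2.45×10⁻¹¹)(1.64×10⁻¹⁰)/(1.95)⁴ = 1.499×10⁻¹¹ N.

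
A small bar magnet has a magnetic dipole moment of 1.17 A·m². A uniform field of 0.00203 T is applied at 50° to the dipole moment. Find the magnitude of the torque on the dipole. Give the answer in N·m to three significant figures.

Torque on a magnetic dipole: τ = mB sinθ.
τ = (1.17)(0.00203)·sin50° = 0.001819 N·m.

τ ≈ 0.00182 N·m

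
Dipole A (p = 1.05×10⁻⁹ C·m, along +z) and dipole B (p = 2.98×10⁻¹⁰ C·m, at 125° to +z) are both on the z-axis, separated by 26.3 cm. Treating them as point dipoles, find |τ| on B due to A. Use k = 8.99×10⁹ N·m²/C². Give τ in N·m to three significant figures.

τ ≈ 2.53×10⁻⁷ N·m

The second dipole sits on the axis of the first, so the field there is axial: E₁ = 2kp₁/r³ along +z.
E₁ = 2(8.99×10⁹)(1.05×10⁻⁹)/(0.263)³ = 1038 N/C.
Torque on the second dipole: τ = p₂ E₁ sinθ.
τ = (2.98×10⁻¹⁰)(1038)·sin125° = 2.533×10⁻⁷ N·m.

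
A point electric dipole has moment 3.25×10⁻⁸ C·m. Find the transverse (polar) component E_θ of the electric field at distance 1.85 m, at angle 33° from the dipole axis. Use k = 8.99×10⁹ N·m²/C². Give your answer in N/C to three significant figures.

E_θ ≈ 25.1 N/C

For a dipole, E_θ = (kp sinθ)/r³.
kp/r³ = (8.99×10⁹)(3.25×10⁻⁸)/(1.85)³ = 46.15 N/C.
E_θ = 46.15·sin33° = 25.13 N/C.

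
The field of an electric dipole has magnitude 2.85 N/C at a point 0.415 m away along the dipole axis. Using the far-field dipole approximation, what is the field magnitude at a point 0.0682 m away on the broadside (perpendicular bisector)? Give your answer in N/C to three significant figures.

Dipole fields scale as 1/r³ in the far field.
The axial field is twice the equatorial field at the same r, so the geometry factor is 1/2.
E₂ = E₁ · (1/2) · (r₁/r₂)³ = 2.85 · 0.5 · (0.415/0.0682)³.
(r₁/r₂)³ = (6.085)³ = 225.3.
E₂ ≈ 321.1 N/C.

E ≈ 321 N/C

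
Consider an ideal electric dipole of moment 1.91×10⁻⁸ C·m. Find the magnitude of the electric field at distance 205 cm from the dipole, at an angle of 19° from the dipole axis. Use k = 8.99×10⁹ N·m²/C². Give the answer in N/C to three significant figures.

At angle θ the dipole field magnitude is E = (kp/r³)·√(1 + 3cos²θ).
kp/r³ = (8.99×10⁹)(1.91×10⁻⁸) / (2.05)³ = 19.93 N/C.
√(1 + 3cos²19°) = √(1 + 3·0.8940) = √3.6820 ≈ 1.9189.
E ≈ 19.93 × 1.919 = 38.24 N/C.

E ≈ 38.2 N/C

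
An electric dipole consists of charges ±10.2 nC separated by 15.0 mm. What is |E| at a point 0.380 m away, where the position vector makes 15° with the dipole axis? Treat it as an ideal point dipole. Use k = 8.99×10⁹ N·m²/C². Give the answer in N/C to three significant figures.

Dipole moment p = qd = (1.02×10⁻⁸ C)(0.0150 m) = 1.53×10⁻¹⁰ C·m.
At angle θ the dipole field magnitude is E = (kp/r³)·√(1 + 3cos²θ).
kp/r³ = (8.99×10⁹)(1.53×10⁻¹⁰) / (0.380)³ = 25.07 N/C.
√(1 + 3cos²15°) = √(1 + 3·0.9330) = √3.7990 ≈ 1.9491.
E ≈ 25.07 × 1.949 = 48.86 N/C.

E ≈ 48.9 N/C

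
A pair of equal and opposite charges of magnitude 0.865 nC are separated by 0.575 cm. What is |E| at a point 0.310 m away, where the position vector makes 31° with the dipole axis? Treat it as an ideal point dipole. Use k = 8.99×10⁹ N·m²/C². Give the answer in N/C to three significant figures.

Dipole moment p = qd = (8.65×10⁻¹⁰ C)(0.00575 m) = 4.974×10⁻¹² C·m.
At angle θ the dipole field magnitude is E = (kp/r³)·√(1 + 3cos²θ).
kp/r³ = (8.99×10⁹)(4.974×10⁻¹²) / (0.310)³ = 1.501 N/C.
√(1 + 3cos²31°) = √(1 + 3·0.7347) = √3.2042 ≈ 1.7900.
E ≈ 1.501 × 1.790 = 2.687 N/C.

E ≈ 2.69 N/C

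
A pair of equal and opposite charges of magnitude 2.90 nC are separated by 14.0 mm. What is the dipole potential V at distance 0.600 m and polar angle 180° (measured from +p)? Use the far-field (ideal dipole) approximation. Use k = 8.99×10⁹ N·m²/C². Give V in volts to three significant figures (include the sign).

V ≈ -1.01 V

Dipole moment p = qd = (2.90×10⁻⁹ C)(0.0140 m) = 4.06×10⁻¹¹ C·m.
The dipole potential is V = kp cosθ / r².
V = (8.99×10⁹)(4.06×10⁻¹¹)·cos180° / (0.600)² = -1.014 V.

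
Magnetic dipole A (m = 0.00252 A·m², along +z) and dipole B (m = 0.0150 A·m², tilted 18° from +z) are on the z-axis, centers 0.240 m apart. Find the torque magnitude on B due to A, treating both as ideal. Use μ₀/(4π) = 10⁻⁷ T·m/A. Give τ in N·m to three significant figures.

Dipole B is on the axis of dipole A, so B₁ there is axial: B₁ = (μ₀/4π)·2m₁/r³ along +z.
B₁ = 2(10⁻⁷)(0.00252)/(0.240)³ = 3.646×10⁻⁸ T.
τ = m₂ B₁ sinθ.
τ = (0.0150)(3.646×10⁻⁸)·sin18° = 1.690×10⁻¹⁰ N·m.

τ ≈ 1.69×10⁻¹⁰ N·m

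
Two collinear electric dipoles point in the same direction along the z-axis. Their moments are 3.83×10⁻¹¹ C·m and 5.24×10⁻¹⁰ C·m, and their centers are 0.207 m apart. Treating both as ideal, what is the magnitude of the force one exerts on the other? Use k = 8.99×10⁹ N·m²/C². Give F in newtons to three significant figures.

On-axis field of dipole 1 at distance r: E = 2kp₁/r³. Force on dipole 2 is F = p₂·dE/dr (gradient along axis).
dE/dr = −6kp₁/r⁴, so |F| = 6kp₁p₂/r⁴ (attractive for aligned moments).
F = 6(8.99×10⁹)(3.83×10⁻¹¹)(5.24×10⁻¹⁰)/(0.207)⁴ = 5.896×10⁻⁷ N.

F ≈ 5.90×10⁻⁷ N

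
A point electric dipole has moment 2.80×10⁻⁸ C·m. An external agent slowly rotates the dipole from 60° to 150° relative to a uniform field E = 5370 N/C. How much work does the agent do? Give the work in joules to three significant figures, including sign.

W_ext = ΔU = U(θ₂) − U(θ₁) = −pE cosθ₂ − (−pE cosθ₁) = pE(cosθ₁ − cosθ₂).
W = (2.80×10⁻⁸)(5370)·(cos60° − cos150°) = (1.504×10⁻⁴)·(+1.3660) = 2.054×10⁻⁴ J.

W ≈ 2.05×10⁻⁴ J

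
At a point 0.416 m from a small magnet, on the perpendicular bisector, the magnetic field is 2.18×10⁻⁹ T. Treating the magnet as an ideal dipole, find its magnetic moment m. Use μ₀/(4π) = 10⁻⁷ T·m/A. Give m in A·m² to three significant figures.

m ≈ 0.00157 A·m²

In the equatorial plane B = (μ₀/4π)·m/r³, so m = Br³·4π/(μ₀).
m = (2.18×10⁻⁹)·(0.416)³ / (10⁻⁷) = 0.001569 A·m².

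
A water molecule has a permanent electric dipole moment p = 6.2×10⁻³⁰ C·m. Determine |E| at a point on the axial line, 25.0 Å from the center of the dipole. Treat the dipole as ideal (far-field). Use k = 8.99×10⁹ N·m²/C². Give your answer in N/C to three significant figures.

E ≈ 7.13×10⁶ N/C

On the dipole axis E = 2kp/r³.
E = 2·(8.99×10⁹)(6.20×10⁻³⁰) / (2.50×10⁻⁹)³ = 7.134×10⁶ N/C.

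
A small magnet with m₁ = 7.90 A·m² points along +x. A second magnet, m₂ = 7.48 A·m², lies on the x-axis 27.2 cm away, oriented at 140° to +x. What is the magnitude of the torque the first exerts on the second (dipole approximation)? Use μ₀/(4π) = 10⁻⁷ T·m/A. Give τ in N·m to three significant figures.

Dipole B is on the axis of dipole A, so B₁ there is axial: B₁ = (μ₀/4π)·2m₁/r³ along +x.
B₁ = 2(10⁻⁷)(7.90)/(0.272)³ = 7.851×10⁻⁵ T.
τ = m₂ B₁ sinθ.
τ = (7.48)(7.851×10⁻⁵)·sin140° = 3.775×10⁻⁴ N·m.

τ ≈ 3.78×10⁻⁴ N·m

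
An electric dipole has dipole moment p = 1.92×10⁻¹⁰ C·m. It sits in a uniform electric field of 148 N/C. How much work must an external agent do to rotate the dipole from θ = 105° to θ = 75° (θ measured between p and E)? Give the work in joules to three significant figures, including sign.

W_ext = ΔU = U(θ₂) − U(θ₁) = −pE cosθ₂ − (−pE cosθ₁) = pE(cosθ₁ − cosθ₂).
W = (1.92×10⁻¹⁰)(148)·(cos105° − cos75°) = (2.842×10⁻⁸)·(-0.5176) = -1.471×10⁻⁸ J.

W ≈ -1.47×10⁻⁸ J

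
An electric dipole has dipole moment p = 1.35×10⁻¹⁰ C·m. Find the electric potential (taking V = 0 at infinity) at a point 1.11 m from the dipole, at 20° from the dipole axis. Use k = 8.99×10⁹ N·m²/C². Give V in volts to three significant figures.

The dipole potential is V = kp cosθ / r².
V = (8.99×10⁹)(1.35×10⁻¹⁰)·cos20° / (1.11)² = 0.9256 V.

V ≈ 0.926 V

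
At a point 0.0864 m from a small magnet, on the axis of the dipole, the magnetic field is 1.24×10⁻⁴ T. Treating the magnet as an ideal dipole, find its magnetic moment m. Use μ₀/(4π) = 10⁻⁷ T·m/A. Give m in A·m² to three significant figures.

m ≈ 0.400 A·m²

On axis B = (μ₀/4π)·2m/r³, so m = Br³·4π/(μ₀·2).
m = (1.24×10⁻⁴)·(0.0864)³ / (2·10⁻⁷) = 0.3999 A·m².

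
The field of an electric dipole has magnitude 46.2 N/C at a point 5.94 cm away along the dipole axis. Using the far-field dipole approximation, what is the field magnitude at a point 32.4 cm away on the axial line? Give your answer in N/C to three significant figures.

E ≈ 0.285 N/C

Dipole fields scale as 1/r³ in the far field; the geometry is the same at both points.
E₂ = E₁ · (r₁/r₂)³ = 46.2 · (5.94/32.4)³.
(r₁/r₂)³ = (0.1833)³ = 0.006162.
E₂ ≈ 0.2847 N/C.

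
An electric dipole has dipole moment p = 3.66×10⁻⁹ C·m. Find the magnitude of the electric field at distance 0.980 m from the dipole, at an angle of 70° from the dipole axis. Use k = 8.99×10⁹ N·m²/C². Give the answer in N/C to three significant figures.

At angle θ the dipole field magnitude is E = (kp/r³)·√(1 + 3cos²θ).
kp/r³ = (8.99×10⁹)(3.66×10⁻⁹) / (0.980)³ = 34.96 N/C.
√(1 + 3cos²70°) = √(1 + 3·0.1170) = √1.3509 ≈ 1.1623.
E ≈ 34.96 × 1.162 = 40.63 N/C.

E ≈ 40.6 N/C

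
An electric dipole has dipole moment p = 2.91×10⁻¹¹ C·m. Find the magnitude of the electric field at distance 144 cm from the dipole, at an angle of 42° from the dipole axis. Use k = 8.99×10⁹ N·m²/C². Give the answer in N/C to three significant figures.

At angle θ the dipole field magnitude is E = (kp/r³)·√(1 + 3cos²θ).
kp/r³ = (8.99×10⁹)(2.91×10⁻¹¹) / (1.44)³ = 0.08761 N/C.
√(1 + 3cos²42°) = √(1 + 3·0.5523) = √2.6568 ≈ 1.6300.
E ≈ 0.08761 × 1.630 = 0.1428 N/C.

E ≈ 0.143 N/C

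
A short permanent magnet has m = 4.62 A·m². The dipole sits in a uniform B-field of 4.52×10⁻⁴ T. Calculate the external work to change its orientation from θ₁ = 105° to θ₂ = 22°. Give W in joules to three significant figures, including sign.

W_ext = ΔU = −mB cosθ₂ + mB cosθ₁ = mB(cosθ₁ − cosθ₂).
W = (4.62)(4.52×10⁻⁴)·(cos105° − cos22°) = (0.002088)·(-1.1860) = -0.002477 J.

W ≈ -0.00248 J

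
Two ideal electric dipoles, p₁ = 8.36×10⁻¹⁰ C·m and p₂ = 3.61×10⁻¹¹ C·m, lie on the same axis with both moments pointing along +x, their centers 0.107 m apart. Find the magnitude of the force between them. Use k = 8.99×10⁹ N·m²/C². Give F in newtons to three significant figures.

F ≈ 1.24×10⁻⁵ N

On-axis field of dipole 1 at distance r: E = 2kp₁/r³. Force on dipole 2 is F = p₂·dE/dr (gradient along axis).
dE/dr = −6kp₁/r⁴, so |F| = 6kp₁p₂/r⁴ (attractive for aligned moments).
F = 6(8.99×10⁹)(8.36×10⁻¹⁰)(3.61×10⁻¹¹)/(0.107)⁴ = 1.242×10⁻⁵ N.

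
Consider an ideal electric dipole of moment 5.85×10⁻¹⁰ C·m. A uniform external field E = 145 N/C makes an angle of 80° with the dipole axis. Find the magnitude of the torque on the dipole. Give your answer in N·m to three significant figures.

τ ≈ 8.35×10⁻⁸ N·m

Torque on an electric dipole: τ = pE sinθ.
τ = (5.85×10⁻¹⁰)(145)·sin80° = 8.354×10⁻⁸ N·m.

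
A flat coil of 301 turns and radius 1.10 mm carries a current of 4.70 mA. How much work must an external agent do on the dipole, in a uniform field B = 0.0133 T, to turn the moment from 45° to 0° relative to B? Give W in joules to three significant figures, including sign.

m = NIA = NIπa² = 301·(0.00470)·π·(0.00110)² = 5.378×10⁻⁶ A·m².
W_ext = ΔU = −mB cosθ₂ + mB cosθ₁ = mB(cosθ₁ − cosθ₂).
W = (5.378×10⁻⁶)(0.0133)·(cos45° − cos0°) = (7.153×10⁻⁸)·(-0.2929) = -2.095×10⁻⁸ J.

W ≈ -2.09×10⁻⁸ J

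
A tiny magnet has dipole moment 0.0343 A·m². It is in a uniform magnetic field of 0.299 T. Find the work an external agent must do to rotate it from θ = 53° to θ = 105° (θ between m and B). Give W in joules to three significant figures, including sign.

W ≈ 0.00883 J

W_ext = ΔU = −mB cosθ₂ + mB cosθ₁ = mB(cosθ₁ − cosθ₂).
W = (0.0343)(0.299)·(cos53° − cos105°) = (0.01026)·(+0.8606) = 0.008826 J.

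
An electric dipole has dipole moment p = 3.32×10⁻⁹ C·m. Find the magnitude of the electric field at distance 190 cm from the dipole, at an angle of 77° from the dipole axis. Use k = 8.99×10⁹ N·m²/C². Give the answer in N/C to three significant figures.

E ≈ 4.67 N/C

At angle θ the dipole field magnitude is E = (kp/r³)·√(1 + 3cos²θ).
kp/r³ = (8.99×10⁹)(3.32×10⁻⁹) / (1.90)³ = 4.351 N/C.
√(1 + 3cos²77°) = √(1 + 3·0.0506) = √1.1518 ≈ 1.0732.
E ≈ 4.351 × 1.073 = 4.670 N/C.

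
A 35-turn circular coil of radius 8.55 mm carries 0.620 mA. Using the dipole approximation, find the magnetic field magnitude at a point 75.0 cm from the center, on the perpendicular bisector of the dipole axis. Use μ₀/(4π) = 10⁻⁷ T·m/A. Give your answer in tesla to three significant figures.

B ≈ 1.18×10⁻¹² T

m = NIA = NIπa² = 35·(6.20×10⁻⁴)·π·(0.00855)² = 4.984×10⁻⁶ A·m².
In the equatorial plane B = (μ₀/4π)·m/r³ (half the axial value).
B = (10⁻⁷)·(4.984×10⁻⁶) / (0.750)³ = 1.181×10⁻¹² T.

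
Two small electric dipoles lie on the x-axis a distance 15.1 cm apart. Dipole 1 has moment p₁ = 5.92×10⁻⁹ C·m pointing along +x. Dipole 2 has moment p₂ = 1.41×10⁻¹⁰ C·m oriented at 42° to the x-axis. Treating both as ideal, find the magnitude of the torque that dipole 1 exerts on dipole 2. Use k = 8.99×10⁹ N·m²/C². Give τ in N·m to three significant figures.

The second dipole sits on the axis of the first, so the field there is axial: E₁ = 2kp₁/r³ along +x.
E₁ = 2(8.99×10⁹)(5.92×10⁻⁹)/(0.151)³ = 3.092×10⁴ N/C.
Torque on the second dipole: τ = p₂ E₁ sinθ.
τ = (1.41×10⁻¹⁰)(3.092×10⁴)·sin42° = 2.917×10⁻⁶ N·m.

τ ≈ 2.92×10⁻⁶ N·m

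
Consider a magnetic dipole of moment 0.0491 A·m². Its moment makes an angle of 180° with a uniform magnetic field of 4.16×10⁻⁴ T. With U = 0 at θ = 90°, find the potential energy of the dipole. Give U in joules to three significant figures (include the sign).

U = −m·B = −mB cosθ.
U = −(0.0491)(4.16×10⁻⁴)·cos180° = 2.043×10⁻⁵ J.

U ≈ 2.04×10⁻⁵ J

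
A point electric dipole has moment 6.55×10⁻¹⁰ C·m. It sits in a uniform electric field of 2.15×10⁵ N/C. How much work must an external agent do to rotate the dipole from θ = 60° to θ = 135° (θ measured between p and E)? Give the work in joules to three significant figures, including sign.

W_ext = ΔU = U(θ₂) − U(θ₁) = −pE cosθ₂ − (−pE cosθ₁) = pE(cosθ₁ − cosθ₂).
W = (6.55×10⁻¹⁰)(2.15×10⁵)·(cos60° − cos135°) = (1.408×10⁻⁴)·(+1.2071) = 1.700×10⁻⁴ J.

W ≈ 1.70×10⁻⁴ J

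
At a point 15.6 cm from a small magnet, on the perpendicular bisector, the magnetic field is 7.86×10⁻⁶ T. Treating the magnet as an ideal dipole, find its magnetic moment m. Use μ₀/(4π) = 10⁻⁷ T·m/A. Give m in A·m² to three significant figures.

m ≈ 0.298 A·m²

In the equatorial plane B = (μ₀/4π)·m/r³, so m = Br³·4π/(μ₀).
m = (7.86×10⁻⁶)·(0.156)³ / (10⁻⁷) = 0.2984 A·m².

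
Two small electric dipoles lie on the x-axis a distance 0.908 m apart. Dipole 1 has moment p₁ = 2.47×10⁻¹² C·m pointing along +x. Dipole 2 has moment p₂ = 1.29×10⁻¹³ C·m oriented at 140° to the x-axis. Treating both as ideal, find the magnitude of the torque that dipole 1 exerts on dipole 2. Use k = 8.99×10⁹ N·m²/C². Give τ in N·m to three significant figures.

The second dipole sits on the axis of the first, so the field there is axial: E₁ = 2kp₁/r³ along +x.
E₁ = 2(8.99×10⁹)(2.47×10⁻¹²)/(0.908)³ = 0.05932 N/C.
Torque on the second dipole: τ = p₂ E₁ sinθ.
τ = (1.29×10⁻¹³)(0.05932)·sin140° = 4.919×10⁻¹⁵ N·m.

τ ≈ 4.92×10⁻¹⁵ N·m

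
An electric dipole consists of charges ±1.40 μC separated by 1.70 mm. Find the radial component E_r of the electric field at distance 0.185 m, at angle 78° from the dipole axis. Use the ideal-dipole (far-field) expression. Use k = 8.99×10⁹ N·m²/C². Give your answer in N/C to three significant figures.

E_r ≈ 1410 N/C

Dipole moment p = qd = (1.40×10⁻⁶ C)(0.00170 m) = 2.38×10⁻⁹ C·m.
For a dipole, E_r = (2kp cosθ)/r³.
kp/r³ = (8.99×10⁹)(2.38×10⁻⁹)/(0.185)³ = 3379 N/C.
E_r = 2·3379·cos78° = 1405 N/C.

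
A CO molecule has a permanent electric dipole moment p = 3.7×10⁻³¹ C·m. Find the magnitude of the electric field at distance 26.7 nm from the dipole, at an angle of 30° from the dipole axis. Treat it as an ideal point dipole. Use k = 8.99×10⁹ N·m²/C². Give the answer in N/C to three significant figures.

At angle θ the dipole field magnitude is E = (kp/r³)·√(1 + 3cos²θ).
kp/r³ = (8.99×10⁹)(3.70×10⁻³¹) / (2.67×10⁻⁸)³ = 174.8 N/C.
√(1 + 3cos²30°) = √(1 + 3·0.7500) = √3.2500 ≈ 1.8028.
E ≈ 174.8 × 1.803 = 315.0 N/C.

E ≈ 315 N/C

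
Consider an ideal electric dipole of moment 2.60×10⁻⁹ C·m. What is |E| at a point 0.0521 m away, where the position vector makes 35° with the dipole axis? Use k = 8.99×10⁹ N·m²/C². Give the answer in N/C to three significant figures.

E ≈ 2.87×10⁵ N/C

At angle θ the dipole field magnitude is E = (kp/r³)·√(1 + 3cos²θ).
kp/r³ = (8.99×10⁹)(2.60×10⁻⁹) / (0.0521)³ = 1.653×10⁵ N/C.
√(1 + 3cos²35°) = √(1 + 3·0.6710) = √3.0130 ≈ 1.7358.
E ≈ 1.653×10⁵ × 1.736 = 2.869×10⁵ N/C.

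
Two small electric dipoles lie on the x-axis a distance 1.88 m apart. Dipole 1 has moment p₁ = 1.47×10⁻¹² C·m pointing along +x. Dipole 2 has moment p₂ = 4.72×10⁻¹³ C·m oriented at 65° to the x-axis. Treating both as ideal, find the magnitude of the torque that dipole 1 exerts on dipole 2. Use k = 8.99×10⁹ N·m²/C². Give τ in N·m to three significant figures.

τ ≈ 1.70×10⁻¹⁵ N·m

The second dipole sits on the axis of the first, so the field there is axial: E₁ = 2kp₁/r³ along +x.
E₁ = 2(8.99×10⁹)(1.47×10⁻¹²)/(1.88)³ = 0.003978 N/C.
Torque on the second dipole: τ = p₂ E₁ sinθ.
τ = (4.72×10⁻¹³)(0.003978)·sin65° = 1.702×10⁻¹⁵ N·m.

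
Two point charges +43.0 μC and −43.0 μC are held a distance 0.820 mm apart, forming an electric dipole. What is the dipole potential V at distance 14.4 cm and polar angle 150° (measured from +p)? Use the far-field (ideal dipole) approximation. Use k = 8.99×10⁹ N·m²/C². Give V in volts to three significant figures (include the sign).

Dipole moment p = qd = (4.30×10⁻⁵ C)(8.20×10⁻⁴ m) = 3.526×10⁻⁸ C·m.
The dipole potential is V = kp cosθ / r².
V = (8.99×10⁹)(3.526×10⁻⁸)·cos150° / (0.144)² = -1.324×10⁴ V.

V ≈ -1.32×10⁴ V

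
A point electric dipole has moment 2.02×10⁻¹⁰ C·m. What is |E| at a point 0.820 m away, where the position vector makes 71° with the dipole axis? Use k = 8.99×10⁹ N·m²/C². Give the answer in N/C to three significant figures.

At angle θ the dipole field magnitude is E = (kp/r³)·√(1 + 3cos²θ).
kp/r³ = (8.99×10⁹)(2.02×10⁻¹⁰) / (0.820)³ = 3.294 N/C.
√(1 + 3cos²71°) = √(1 + 3·0.1060) = √1.3180 ≈ 1.1480.
E ≈ 3.294 × 1.148 = 3.781 N/C.

E ≈ 3.78 N/C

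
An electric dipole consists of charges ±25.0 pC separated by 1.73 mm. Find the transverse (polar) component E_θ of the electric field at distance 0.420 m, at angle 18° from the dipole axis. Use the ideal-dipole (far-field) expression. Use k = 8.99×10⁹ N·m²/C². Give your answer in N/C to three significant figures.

Dipole moment p = qd = (2.50×10⁻¹¹ C)(0.00173 m) = 4.325×10⁻¹⁴ C·m.
For a dipole, E_θ = (kp sinθ)/r³.
kp/r³ = (8.99×10⁹)(4.325×10⁻¹⁴)/(0.420)³ = 0.005248 N/C.
E_θ = 0.005248·sin18° = 0.001622 N/C.

E_θ ≈ 0.00162 N/C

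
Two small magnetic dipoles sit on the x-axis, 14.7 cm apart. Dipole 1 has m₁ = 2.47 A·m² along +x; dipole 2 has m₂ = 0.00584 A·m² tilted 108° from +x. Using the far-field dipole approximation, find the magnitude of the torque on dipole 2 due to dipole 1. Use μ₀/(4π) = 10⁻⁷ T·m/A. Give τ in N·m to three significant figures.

τ ≈ 8.64×10⁻⁷ N·m

Dipole B is on the axis of dipole A, so B₁ there is axial: B₁ = (μ₀/4π)·2m₁/r³ along +x.
B₁ = 2(10⁻⁷)(2.47)/(0.147)³ = 1.555×10⁻⁴ T.
τ = m₂ B₁ sinθ.
τ = (0.00584)(1.555×10⁻⁴)·sin108° = 8.638×10⁻⁷ N·m.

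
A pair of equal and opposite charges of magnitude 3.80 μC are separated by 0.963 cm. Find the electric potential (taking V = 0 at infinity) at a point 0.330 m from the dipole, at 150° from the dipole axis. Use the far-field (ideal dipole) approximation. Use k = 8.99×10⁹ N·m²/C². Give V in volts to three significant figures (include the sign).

Dipole moment p = qd = (3.80×10⁻⁶ C)(0.00963 m) = 3.659×10⁻⁸ C·m.
The dipole potential is V = kp cosθ / r².
V = (8.99×10⁹)(3.659×10⁻⁸)·cos150° / (0.330)² = -2616 V.

V ≈ -2620 V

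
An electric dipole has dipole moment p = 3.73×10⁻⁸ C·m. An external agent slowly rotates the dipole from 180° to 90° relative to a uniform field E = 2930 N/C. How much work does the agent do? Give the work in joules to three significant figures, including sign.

W_ext = ΔU = U(θ₂) − U(θ₁) = −pE cosθ₂ − (−pE cosθ₁) = pE(cosθ₁ − cosθ₂).
W = (3.73×10⁻⁸)(2930)·(cos180° − cos90°) = (1.093×10⁻⁴)·(-1.0000) = -1.093×10⁻⁴ J.

W ≈ -1.09×10⁻⁴ J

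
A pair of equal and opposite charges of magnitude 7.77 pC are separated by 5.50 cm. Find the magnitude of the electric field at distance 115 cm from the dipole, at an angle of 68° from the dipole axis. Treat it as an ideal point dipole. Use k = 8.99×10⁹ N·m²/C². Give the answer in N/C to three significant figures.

Dipole moment p = qd = (7.77×10⁻¹² C)(0.0550 m) = 4.274×10⁻¹³ C·m.
At angle θ the dipole field magnitude is E = (kp/r³)·√(1 + 3cos²θ).
kp/r³ = (8.99×10⁹)(4.274×10⁻¹³) / (1.15)³ = 0.002526 N/C.
√(1 + 3cos²68°) = √(1 + 3·0.1403) = √1.4210 ≈ 1.1921.
E ≈ 0.002526 × 1.192 = 0.003012 N/C.

E ≈ 0.00301 N/C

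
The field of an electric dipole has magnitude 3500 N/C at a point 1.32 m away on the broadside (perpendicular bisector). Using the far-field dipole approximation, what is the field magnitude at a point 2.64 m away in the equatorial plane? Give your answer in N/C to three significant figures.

E ≈ 438 N/C

Dipole fields scale as 1/r³ in the far field; the geometry is the same at both points.
E₂ = E₁ · (r₁/r₂)³ = 3500 · (1.32/2.64)³.
(r₁/r₂)³ = (0.5)³ = 0.125.
E₂ ≈ 437.5 N/C.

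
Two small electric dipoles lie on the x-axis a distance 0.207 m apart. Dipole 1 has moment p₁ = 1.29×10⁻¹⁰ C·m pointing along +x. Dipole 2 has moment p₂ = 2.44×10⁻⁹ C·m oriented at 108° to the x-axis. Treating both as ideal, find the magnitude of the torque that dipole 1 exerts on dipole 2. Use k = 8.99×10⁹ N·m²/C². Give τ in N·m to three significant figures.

τ ≈ 6.07×10⁻⁷ N·m

The second dipole sits on the axis of the first, so the field there is axial: E₁ = 2kp₁/r³ along +x.
E₁ = 2(8.99×10⁹)(1.29×10⁻¹⁰)/(0.207)³ = 261.5 N/C.
Torque on the second dipole: τ = p₂ E₁ sinθ.
τ = (2.44×10⁻⁹)(261.5)·sin108° = 6.068×10⁻⁷ N·m.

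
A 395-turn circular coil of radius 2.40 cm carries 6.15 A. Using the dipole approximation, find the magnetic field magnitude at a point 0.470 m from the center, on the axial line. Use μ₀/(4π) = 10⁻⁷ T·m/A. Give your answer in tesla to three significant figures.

B ≈ 8.47×10⁻⁶ T

m = NIA = NIπa² = 395·(6.15)·π·(0.0240)² = 4.396 A·m².
On axis B = (μ₀/4π)·2m/r³.
B = 2·(10⁻⁷)·(4.396) / (0.470)³ = 8.468×10⁻⁶ T.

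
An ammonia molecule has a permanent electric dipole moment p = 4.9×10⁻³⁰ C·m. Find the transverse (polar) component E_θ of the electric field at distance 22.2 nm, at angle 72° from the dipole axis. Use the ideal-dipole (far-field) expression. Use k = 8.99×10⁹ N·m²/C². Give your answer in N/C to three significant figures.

E_θ ≈ 3830 N/C

For a dipole, E_θ = (kp sinθ)/r³.
kp/r³ = (8.99×10⁹)(4.90×10⁻³⁰)/(2.22×10⁻⁸)³ = 4026 N/C.
E_θ = 4026·sin72° = 3829 N/C.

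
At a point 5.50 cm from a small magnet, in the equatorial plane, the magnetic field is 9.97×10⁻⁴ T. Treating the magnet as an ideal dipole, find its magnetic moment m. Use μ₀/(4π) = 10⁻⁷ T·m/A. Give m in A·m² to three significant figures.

In the equatorial plane B = (μ₀/4π)·m/r³, so m = Br³·4π/(μ₀).
m = (9.97×10⁻⁴)·(0.0550)³ / (10⁻⁷) = 1.659 A·m².

m ≈ 1.66 A·m²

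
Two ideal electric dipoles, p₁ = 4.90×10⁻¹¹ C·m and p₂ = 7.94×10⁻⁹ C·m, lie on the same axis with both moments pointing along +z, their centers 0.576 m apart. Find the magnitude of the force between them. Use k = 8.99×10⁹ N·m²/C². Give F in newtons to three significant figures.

On-axis field of dipole 1 at distance r: E = 2kp₁/r³. Force on dipole 2 is F = p₂·dE/dr (gradient along axis).
dE/dr = −6kp₁/r⁴, so |F| = 6kp₁p₂/r⁴ (attractive for aligned moments).
F = 6(8.99×10⁹)(4.90×10⁻¹¹)(7.94×10⁻⁹)/(0.576)⁴ = 1.907×10⁻⁷ N.

F ≈ 1.91×10⁻⁷ N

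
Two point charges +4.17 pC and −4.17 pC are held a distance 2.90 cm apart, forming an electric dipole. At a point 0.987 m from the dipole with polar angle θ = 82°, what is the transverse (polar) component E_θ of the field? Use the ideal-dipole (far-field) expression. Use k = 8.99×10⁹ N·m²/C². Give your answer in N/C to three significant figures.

Dipole moment p = qd = (4.17×10⁻¹² C)(0.0290 m) = 1.209×10⁻¹³ C·m.
For a dipole, E_θ = (kp sinθ)/r³.
kp/r³ = (8.99×10⁹)(1.209×10⁻¹³)/(0.987)³ = 0.001130 N/C.
E_θ = 0.001130·sin82° = 0.001119 N/C.

E_θ ≈ 0.00112 N/C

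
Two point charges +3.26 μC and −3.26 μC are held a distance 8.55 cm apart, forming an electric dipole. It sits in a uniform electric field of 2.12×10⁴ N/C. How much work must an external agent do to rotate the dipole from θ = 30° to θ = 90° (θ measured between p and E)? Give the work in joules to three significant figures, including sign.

W ≈ 0.00512 J

Dipole moment p = qd = (3.26×10⁻⁶ C)(0.0855 m) = 2.787×10⁻⁷ C·m.
W_ext = ΔU = U(θ₂) − U(θ₁) = −pE cosθ₂ − (−pE cosθ₁) = pE(cosθ₁ − cosθ₂).
W = (2.787×10⁻⁷)(2.12×10⁴)·(cos30° − cos90°) = (0.005908)·(+0.8660) = 0.005117 J.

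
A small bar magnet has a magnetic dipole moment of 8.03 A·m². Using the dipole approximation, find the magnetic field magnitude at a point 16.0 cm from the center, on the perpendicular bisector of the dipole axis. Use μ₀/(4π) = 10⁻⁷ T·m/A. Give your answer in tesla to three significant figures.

In the equatorial plane B = (μ₀/4π)·m/r³ (half the axial value).
B = (10⁻⁷)·(8.03) / (0.160)³ = 1.960×10⁻⁴ T.

B ≈ 1.96×10⁻⁴ T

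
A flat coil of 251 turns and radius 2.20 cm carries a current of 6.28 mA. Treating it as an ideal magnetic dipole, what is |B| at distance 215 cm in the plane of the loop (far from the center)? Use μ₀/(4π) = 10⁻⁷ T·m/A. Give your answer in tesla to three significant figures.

m = NIA = NIπa² = 251·(0.00628)·π·(0.0220)² = 0.002397 A·m².
In the equatorial plane B = (μ₀/4π)·m/r³ (half the axial value).
B = (10⁻⁷)·(0.002397) / (2.15)³ = 2.412×10⁻¹¹ T.

B ≈ 2.41×10⁻¹¹ T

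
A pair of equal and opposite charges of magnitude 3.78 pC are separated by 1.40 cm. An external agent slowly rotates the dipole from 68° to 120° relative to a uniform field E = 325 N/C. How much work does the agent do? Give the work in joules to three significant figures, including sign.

Dipole moment p = qd = (3.78×10⁻¹² C)(0.0140 m) = 5.292×10⁻¹⁴ C·m.
W_ext = ΔU = U(θ₂) − U(θ₁) = −pE cosθ₂ − (−pE cosθ₁) = pE(cosθ₁ − cosθ₂).
W = (5.292×10⁻¹⁴)(325)·(cos68° − cos120°) = (1.720×10⁻¹¹)·(+0.8746) = 1.504×10⁻¹¹ J.

W ≈ 1.50×10⁻¹¹ J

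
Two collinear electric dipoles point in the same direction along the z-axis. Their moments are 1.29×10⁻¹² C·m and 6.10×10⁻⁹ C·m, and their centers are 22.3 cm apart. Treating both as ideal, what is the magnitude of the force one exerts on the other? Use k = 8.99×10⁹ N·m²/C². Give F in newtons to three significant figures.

On-axis field of dipole 1 at distance r: E = 2kp₁/r³. Force on dipole 2 is F = p₂·dE/dr (gradient along axis).
dE/dr = −6kp₁/r⁴, so |F| = 6kp₁p₂/r⁴ (attractive for aligned moments).
F = 6(8.99×10⁹)(1.29×10⁻¹²)(6.10×10⁻⁹)/(0.223)⁴ = 1.716×10⁻⁷ N.

F ≈ 1.72×10⁻⁷ N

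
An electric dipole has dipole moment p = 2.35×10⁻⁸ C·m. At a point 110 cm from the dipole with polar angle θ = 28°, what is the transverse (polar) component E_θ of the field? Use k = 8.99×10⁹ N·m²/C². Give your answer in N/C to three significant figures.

For a dipole, E_θ = (kp sinθ)/r³.
kp/r³ = (8.99×10⁹)(2.35×10⁻⁸)/(1.10)³ = 158.7 N/C.
E_θ = 158.7·sin28° = 74.52 N/C.

E_θ ≈ 74.5 N/C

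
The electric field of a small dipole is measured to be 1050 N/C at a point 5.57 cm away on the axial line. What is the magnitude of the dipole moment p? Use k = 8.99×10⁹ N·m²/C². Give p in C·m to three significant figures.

On axis E = 2kp/r³, so p = Er³/(2k).
p = (1050)·(0.0557)³ / (2·8.99×10⁹) = 1.009×10⁻¹¹ C·m.

p ≈ 1.01×10⁻¹¹ C·m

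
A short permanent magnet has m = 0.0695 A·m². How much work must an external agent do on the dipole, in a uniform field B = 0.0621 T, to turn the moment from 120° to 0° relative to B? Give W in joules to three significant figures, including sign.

W_ext = ΔU = −mB cosθ₂ + mB cosθ₁ = mB(cosθ₁ − cosθ₂).
W = (0.0695)(0.0621)·(cos120° − cos0°) = (0.004316)·(-1.5000) = -0.006474 J.

W ≈ -0.00647 J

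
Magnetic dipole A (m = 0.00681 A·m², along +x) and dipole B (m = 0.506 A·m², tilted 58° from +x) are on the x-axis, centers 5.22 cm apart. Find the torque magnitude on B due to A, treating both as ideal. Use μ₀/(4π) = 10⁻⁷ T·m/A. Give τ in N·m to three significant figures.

Dipole B is on the axis of dipole A, so B₁ there is axial: B₁ = (μ₀/4π)·2m₁/r³ along +x.
B₁ = 2(10⁻⁷)(0.00681)/(0.0522)³ = 9.576×10⁻⁶ T.
τ = m₂ B₁ sinθ.
τ = (0.506)(9.576×10⁻⁶)·sin58° = 4.109×10⁻⁶ N·m.

τ ≈ 4.11×10⁻⁶ N·m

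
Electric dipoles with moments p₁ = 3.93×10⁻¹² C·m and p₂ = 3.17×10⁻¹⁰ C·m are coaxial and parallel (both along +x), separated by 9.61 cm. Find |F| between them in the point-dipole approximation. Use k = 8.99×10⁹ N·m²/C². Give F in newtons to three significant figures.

F ≈ 7.88×10⁻⁷ N

On-axis field of dipole 1 at distance r: E = 2kp₁/r³. Force on dipole 2 is F = p₂·dE/dr (gradient along axis).
dE/dr = −6kp₁/r⁴, so |F| = 6kp₁p₂/r⁴ (attractive for aligned moments).
F = 6(8.99×10⁹)(3.93×10⁻¹²)(3.17×10⁻¹⁰)/(0.0961)⁴ = 7.879×10⁻⁷ N.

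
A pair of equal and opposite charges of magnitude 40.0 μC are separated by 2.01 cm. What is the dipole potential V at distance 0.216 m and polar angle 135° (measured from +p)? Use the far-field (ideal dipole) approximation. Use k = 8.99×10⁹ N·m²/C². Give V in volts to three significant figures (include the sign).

V ≈ -1.10×10⁵ V

Dipole moment p = qd = (4.00×10⁻⁵ C)(0.0201 m) = 8.04×10⁻⁷ C·m.
The dipole potential is V = kp cosθ / r².
V = (8.99×10⁹)(8.04×10⁻⁷)·cos135° / (0.216)² = -1.095×10⁵ V.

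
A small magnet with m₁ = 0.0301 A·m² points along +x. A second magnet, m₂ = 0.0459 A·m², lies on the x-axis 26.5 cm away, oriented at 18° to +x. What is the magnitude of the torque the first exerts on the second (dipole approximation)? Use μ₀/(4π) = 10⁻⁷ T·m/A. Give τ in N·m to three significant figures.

τ ≈ 4.59×10⁻⁹ N·m

Dipole B is on the axis of dipole A, so B₁ there is axial: B₁ = (μ₀/4π)·2m₁/r³ along +x.
B₁ = 2(10⁻⁷)(0.0301)/(0.265)³ = 3.235×10⁻⁷ T.
τ = m₂ B₁ sinθ.
τ = (0.0459)(3.235×10⁻⁷)·sin18° = 4.588×10⁻⁹ N·m.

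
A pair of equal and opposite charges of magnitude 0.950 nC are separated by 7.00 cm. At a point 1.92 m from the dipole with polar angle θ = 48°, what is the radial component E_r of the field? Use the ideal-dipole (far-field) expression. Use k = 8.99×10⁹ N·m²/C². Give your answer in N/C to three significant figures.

E_r ≈ 0.113 N/C

Dipole moment p = qd = (9.50×10⁻¹⁰ C)(0.0700 m) = 6.65×10⁻¹¹ C·m.
For a dipole, E_r = (2kp cosθ)/r³.
kp/r³ = (8.99×10⁹)(6.65×10⁻¹¹)/(1.92)³ = 0.08447 N/C.
E_r = 2·0.08447·cos48° = 0.1130 N/C.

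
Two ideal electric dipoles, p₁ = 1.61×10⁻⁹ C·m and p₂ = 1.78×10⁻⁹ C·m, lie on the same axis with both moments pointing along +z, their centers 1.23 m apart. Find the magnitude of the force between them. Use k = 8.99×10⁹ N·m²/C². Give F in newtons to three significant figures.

On-axis field of dipole 1 at distance r: E = 2kp₁/r³. Force on dipole 2 is F = p₂·dE/dr (gradient along axis).
dE/dr = −6kp₁/r⁴, so |F| = 6kp₁p₂/r⁴ (attractive for aligned moments).
F = 6(8.99×10⁹)(1.61×10⁻⁹)(1.78×10⁻⁹)/(1.23)⁴ = 6.754×10⁻⁸ N.

F ≈ 6.75×10⁻⁸ N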